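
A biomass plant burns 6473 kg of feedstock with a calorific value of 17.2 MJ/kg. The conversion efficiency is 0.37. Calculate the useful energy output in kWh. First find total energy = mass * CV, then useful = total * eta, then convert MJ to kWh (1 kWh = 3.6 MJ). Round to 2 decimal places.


Total energy = mass * CV = 6473 * 17.2 = 111335.6 MJ
Useful energy = total * eta = 111335.6 * 0.37 = 41194.17 MJ
Convert to kWh: 41194.17 / 3.6
Useful energy = 11442.83 kWh

11442.83


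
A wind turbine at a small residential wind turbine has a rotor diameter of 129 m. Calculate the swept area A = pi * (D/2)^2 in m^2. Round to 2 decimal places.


Compute the rotor radius:
  r = D / 2 = 129 / 2 = 64.5 m
Calculate swept area:
  A = pi * r^2 = pi * 64.5^2
  A = 13069.81 m^2

13069.81


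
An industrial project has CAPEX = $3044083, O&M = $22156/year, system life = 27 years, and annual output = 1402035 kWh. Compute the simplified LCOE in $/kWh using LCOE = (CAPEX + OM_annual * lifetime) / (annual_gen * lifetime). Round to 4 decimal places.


Total cost = CAPEX + OM * lifetime = 3044083 + 22156 * 27 = 3044083 + 598212 = 3642295
Total generation = annual * lifetime = 1402035 * 27 = 37854945 kWh
LCOE = 3642295 / 37854945
LCOE = 0.0962 $/kWh

0.0962


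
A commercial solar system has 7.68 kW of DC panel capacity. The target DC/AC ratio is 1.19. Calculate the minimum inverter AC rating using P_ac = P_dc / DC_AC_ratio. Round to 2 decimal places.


The inverter AC capacity is determined by the DC/AC ratio.
Given: P_dc = 7.68 kW, DC/AC ratio = 1.19
P_ac = P_dc / ratio = 7.68 / 1.19
P_ac = 6.45 kW

6.45


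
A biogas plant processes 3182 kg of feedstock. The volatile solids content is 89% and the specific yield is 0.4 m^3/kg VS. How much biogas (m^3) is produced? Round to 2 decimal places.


Compute volatile solids:
  VS = mass * VS_fraction = 3182 * 0.89 = 2831.98 kg
Calculate biogas volume:
  Biogas = VS * specific_yield = 2831.98 * 0.4
  Biogas = 1132.79 m^3

1132.79


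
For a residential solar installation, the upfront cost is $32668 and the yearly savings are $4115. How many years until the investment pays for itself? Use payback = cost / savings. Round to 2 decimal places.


Simple payback period = initial cost / annual savings
Payback = 32668 / 4115
Payback = 7.94 years

7.94


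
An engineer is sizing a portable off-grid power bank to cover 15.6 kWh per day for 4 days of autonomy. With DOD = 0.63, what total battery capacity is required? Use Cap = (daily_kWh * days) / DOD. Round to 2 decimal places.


Total energy needed = daily * days = 15.6 * 4 = 62.4 kWh
Account for depth of discharge:
  Cap = total_energy / DOD = 62.4 / 0.63
  Cap = 99.05 kWh

99.05


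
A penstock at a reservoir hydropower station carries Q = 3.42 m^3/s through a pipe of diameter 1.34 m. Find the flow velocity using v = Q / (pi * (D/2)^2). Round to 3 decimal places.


Compute pipe cross-sectional area:
  A = pi * (D/2)^2 = pi * (1.34/2)^2 = 1.4103 m^2
Calculate velocity:
  v = Q / A = 3.42 / 1.4103
  v = 2.425 m/s

2.425


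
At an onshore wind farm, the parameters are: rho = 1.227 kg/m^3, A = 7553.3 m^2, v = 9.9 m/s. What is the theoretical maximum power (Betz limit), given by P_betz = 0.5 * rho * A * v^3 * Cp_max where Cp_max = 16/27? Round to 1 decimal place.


The Betz coefficient Cp_max = 16/27 = 0.5926
v^3 = 9.9^3 = 970.299
P_betz = 0.5 * rho * A * v^3 * Cp_max
P_betz = 0.5 * 1.227 * 7553.3 * 970.299 * 0.5926
P_betz = 2664483.9 W

2664483.9


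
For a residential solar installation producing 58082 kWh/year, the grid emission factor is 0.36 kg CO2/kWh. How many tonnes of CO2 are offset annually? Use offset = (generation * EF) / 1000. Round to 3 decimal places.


CO2 offset in kg = generation * emission_factor
CO2 offset = 58082 * 0.36 = 20909.52 kg
Convert to tonnes:
  CO2 offset = 20909.52 / 1000 = 20.910 tonnes

20.910


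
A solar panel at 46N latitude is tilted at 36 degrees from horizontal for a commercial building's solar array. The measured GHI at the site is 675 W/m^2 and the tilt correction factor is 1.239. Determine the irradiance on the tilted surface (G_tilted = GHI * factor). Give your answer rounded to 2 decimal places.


Identify the given values:
  GHI = 675 W/m^2, tilt correction factor = 1.239
Apply the formula G_tilted = GHI * factor:
  G_tilted = 675 * 1.239
  G_tilted = 836.33 W/m^2

836.33


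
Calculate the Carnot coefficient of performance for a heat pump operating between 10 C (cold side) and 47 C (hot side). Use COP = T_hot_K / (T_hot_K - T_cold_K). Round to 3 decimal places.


Convert to Kelvin:
  T_hot = 47 + 273.15 = 320.15 K
  T_cold = 10 + 273.15 = 283.15 K
Apply Carnot COP formula:
  COP = T_hot_K / (T_hot_K - T_cold_K) = 320.15 / 37.0
  COP = 8.653

8.653


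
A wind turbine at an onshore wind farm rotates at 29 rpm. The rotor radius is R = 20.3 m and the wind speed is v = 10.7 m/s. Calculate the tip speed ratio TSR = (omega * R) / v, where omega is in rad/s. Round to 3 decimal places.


Convert rotational speed to rad/s:
  omega = 29 * 2 * pi / 60 = 3.0369 rad/s
Compute tip speed:
  v_tip = omega * R = 3.0369 * 20.3 = 61.649 m/s
Tip speed ratio:
  TSR = v_tip / v_wind = 61.649 / 10.7 = 5.762

5.762


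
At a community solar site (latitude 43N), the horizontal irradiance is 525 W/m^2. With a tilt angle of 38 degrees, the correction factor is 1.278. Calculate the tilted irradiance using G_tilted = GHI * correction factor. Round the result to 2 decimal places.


Identify the given values:
  GHI = 525 W/m^2, tilt correction factor = 1.278
Apply the formula G_tilted = GHI * factor:
  G_tilted = 525 * 1.278
  G_tilted = 670.95 W/m^2

670.95


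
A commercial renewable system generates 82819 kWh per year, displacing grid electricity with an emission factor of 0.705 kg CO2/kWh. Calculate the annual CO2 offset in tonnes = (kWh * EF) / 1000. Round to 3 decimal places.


CO2 offset in kg = generation * emission_factor
CO2 offset = 82819 * 0.705 = 58387.4 kg
Convert to tonnes:
  CO2 offset = 58387.4 / 1000 = 58.387 tonnes

58.387


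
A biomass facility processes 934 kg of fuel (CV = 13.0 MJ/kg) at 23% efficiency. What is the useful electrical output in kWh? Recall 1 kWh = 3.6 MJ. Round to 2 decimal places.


Total energy = mass * CV = 934 * 13.0 = 12142.0 MJ
Useful energy = total * eta = 12142.0 * 0.23 = 2792.66 MJ
Convert to kWh: 2792.66 / 3.6
Useful energy = 775.74 kWh

775.74


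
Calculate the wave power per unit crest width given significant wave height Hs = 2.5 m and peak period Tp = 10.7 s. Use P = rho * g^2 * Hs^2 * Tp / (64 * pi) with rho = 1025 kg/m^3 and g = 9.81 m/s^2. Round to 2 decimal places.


Apply wave power formula:
  g^2 = 9.81^2 = 96.2361
  Hs^2 = 2.5^2 = 6.25
  Numerator = rho * g^2 * Hs^2 * Tp = 1025 * 96.2361 * 6.25 * 10.7 = 6596683.92
  Denominator = 64 * pi = 201.0619
  P = 6596683.92 / 201.0619 = 32809.21 W/m

32809.21


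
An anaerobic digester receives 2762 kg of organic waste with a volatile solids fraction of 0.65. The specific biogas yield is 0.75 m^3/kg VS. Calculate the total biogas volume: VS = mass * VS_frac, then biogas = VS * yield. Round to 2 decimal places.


Compute volatile solids:
  VS = mass * VS_fraction = 2762 * 0.65 = 1795.3 kg
Calculate biogas volume:
  Biogas = VS * specific_yield = 1795.3 * 0.75
  Biogas = 1346.48 m^3

1346.48


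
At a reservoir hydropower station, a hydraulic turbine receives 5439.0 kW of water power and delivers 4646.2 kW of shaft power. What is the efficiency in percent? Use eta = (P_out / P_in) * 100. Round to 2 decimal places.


Turbine efficiency = (output power / input power) * 100
eta = (4646.2 / 5439.0) * 100
eta = 85.42%

85.42


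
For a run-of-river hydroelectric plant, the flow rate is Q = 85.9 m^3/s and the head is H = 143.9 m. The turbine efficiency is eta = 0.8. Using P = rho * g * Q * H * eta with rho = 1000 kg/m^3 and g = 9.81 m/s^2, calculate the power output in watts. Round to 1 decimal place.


Apply the hydropower formula P = rho * g * Q * H * eta
rho * g = 1000 * 9.81 = 9810.0
P = 9810.0 * 85.9 * 143.9 * 0.8
P = 97009206.5 W

97009206.5


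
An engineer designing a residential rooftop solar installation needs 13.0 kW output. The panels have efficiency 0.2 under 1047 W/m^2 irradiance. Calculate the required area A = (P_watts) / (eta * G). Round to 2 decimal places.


Convert target power to watts: P = 13.0 * 1000 = 13000.0 W
Compute denominator: eta * G = 0.2 * 1047 = 209.4
Required area A = P / (eta * G) = 13000.0 / 209.4
A = 62.08 m^2

62.08


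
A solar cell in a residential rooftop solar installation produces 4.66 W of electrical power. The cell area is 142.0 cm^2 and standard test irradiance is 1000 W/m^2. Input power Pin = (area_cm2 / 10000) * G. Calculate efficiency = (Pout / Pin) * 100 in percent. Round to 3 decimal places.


First compute the input power:
  Pin = area_cm2 / 10000 * G = 142.0 / 10000 * 1000 = 14.2 W
Then compute efficiency:
  Efficiency = (Pout / Pin) * 100 = (4.66 / 14.2) * 100
  Efficiency = 32.817%

32.817


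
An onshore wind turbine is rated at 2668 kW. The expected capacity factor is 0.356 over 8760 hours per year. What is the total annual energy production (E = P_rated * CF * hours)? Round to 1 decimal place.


Annual energy = rated_kW * capacity_factor * hours_per_year
Given: P_rated = 2668 kW, CF = 0.356, hours = 8760
E = 2668 * 0.356 * 8760
E = 8320318.1 kWh

8320318.1


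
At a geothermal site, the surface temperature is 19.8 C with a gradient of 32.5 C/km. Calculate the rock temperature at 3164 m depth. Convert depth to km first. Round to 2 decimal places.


Convert depth to km: 3164 / 1000 = 3.164 km
Temperature increase = gradient * depth_km = 32.5 * 3.164 = 102.83 C
Temperature at depth = T_surface + delta_T = 19.8 + 102.83
T = 122.63 C

122.63


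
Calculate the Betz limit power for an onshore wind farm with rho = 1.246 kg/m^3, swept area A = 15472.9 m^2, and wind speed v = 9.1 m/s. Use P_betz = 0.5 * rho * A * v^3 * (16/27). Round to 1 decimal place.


The Betz coefficient Cp_max = 16/27 = 0.5926
v^3 = 9.1^3 = 753.571
P_betz = 0.5 * rho * A * v^3 * Cp_max
P_betz = 0.5 * 1.246 * 15472.9 * 753.571 * 0.5926
P_betz = 4304672.9 W

4304672.9


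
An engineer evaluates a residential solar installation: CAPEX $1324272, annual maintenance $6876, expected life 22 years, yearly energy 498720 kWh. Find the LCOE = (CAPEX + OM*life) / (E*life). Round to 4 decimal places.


Total cost = CAPEX + OM * lifetime = 1324272 + 6876 * 22 = 1324272 + 151272 = 1475544
Total generation = annual * lifetime = 498720 * 22 = 10971840 kWh
LCOE = 1475544 / 10971840
LCOE = 0.1345 $/kWh

0.1345


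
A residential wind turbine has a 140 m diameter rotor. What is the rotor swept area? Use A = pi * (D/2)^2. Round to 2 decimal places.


Compute the rotor radius:
  r = D / 2 = 140 / 2 = 70.0 m
Calculate swept area:
  A = pi * r^2 = pi * 70.0^2
  A = 15393.80 m^2

15393.80


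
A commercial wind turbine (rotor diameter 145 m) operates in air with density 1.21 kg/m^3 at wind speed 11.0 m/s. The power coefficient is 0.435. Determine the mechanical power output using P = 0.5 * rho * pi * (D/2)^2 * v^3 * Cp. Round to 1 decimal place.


Step 1 -- Compute swept area:
  A = pi * (D/2)^2 = pi * (145/2)^2 = 16513.0 m^2
Step 2 -- Apply wind power equation:
  P = 0.5 * rho * A * v^3 * Cp
  v^3 = 11.0^3 = 1331.0
  P = 0.5 * 1.21 * 16513.0 * 1331.0 * 0.435
  P = 5784270.2 W

5784270.2


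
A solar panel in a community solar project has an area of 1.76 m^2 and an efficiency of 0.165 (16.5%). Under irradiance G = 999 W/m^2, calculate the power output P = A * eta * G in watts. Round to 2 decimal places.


Use the solar power formula P = A * eta * G.
Given: A = 1.76 m^2, eta = 0.165, G = 999 W/m^2
P = 1.76 * 0.165 * 999
P = 290.11 W

290.11


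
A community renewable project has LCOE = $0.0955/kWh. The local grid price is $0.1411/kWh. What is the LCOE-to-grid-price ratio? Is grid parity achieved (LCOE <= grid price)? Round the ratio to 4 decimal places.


Compare LCOE to grid price:
  LCOE = $0.0955/kWh, Grid price = $0.1411/kWh
  Ratio = LCOE / grid_price = 0.0955 / 0.1411 = 0.6768
  Grid parity achieved (ratio <= 1)? yes

0.6768


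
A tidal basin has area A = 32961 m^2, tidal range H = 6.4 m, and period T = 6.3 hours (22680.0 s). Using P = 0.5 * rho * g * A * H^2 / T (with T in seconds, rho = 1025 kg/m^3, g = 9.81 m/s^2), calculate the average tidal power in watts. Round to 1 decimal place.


Convert period to seconds: T = 6.3 * 3600 = 22680.0 s
H^2 = 6.4^2 = 40.96
P = 0.5 * rho * g * A * H^2 / T
P = 0.5 * 1025 * 9.81 * 32961 * 40.96 / 22680.0
P = 299281.7 W

299281.7


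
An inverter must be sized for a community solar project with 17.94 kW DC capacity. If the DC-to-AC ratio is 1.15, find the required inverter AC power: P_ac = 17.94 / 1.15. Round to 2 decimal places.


The inverter AC capacity is determined by the DC/AC ratio.
Given: P_dc = 17.94 kW, DC/AC ratio = 1.15
P_ac = P_dc / ratio = 17.94 / 1.15
P_ac = 15.60 kW

15.60


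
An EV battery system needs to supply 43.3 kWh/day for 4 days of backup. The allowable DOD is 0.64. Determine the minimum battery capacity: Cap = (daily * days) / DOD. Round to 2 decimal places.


Total energy needed = daily * days = 43.3 * 4 = 173.2 kWh
Account for depth of discharge:
  Cap = total_energy / DOD = 173.2 / 0.64
  Cap = 270.63 kWh

270.63


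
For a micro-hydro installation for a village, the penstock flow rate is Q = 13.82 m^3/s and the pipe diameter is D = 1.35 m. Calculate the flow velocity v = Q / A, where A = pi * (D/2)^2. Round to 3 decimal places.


Compute pipe cross-sectional area:
  A = pi * (D/2)^2 = pi * (1.35/2)^2 = 1.4314 m^2
Calculate velocity:
  v = Q / A = 13.82 / 1.4314
  v = 9.655 m/s

9.655


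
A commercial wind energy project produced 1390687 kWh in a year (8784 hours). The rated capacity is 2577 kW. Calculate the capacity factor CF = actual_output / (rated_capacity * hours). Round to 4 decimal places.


Capacity factor = actual output / maximum possible output
Maximum possible = rated * hours = 2577 * 8784 = 22636368 kWh
CF = 1390687 / 22636368
CF = 0.0614

0.0614


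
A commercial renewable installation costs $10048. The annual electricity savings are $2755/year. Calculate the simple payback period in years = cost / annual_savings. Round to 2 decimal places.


Simple payback period = initial cost / annual savings
Payback = 10048 / 2755
Payback = 3.65 years

3.65


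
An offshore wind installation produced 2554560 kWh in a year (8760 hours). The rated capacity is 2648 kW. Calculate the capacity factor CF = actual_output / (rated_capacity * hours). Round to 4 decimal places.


Capacity factor = actual output / maximum possible output
Maximum possible = rated * hours = 2648 * 8760 = 23196480 kWh
CF = 2554560 / 23196480
CF = 0.1101

0.1101


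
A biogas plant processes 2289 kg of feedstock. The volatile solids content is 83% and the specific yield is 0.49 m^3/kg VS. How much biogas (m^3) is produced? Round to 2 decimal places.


Compute volatile solids:
  VS = mass * VS_fraction = 2289 * 0.83 = 1899.87 kg
Calculate biogas volume:
  Biogas = VS * specific_yield = 1899.87 * 0.49
  Biogas = 930.94 m^3

930.94


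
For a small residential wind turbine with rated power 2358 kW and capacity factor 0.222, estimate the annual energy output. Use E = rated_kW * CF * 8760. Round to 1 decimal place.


Annual energy = rated_kW * capacity_factor * hours_per_year
Given: P_rated = 2358 kW, CF = 0.222, hours = 8760
E = 2358 * 0.222 * 8760
E = 4585649.8 kWh

4585649.8


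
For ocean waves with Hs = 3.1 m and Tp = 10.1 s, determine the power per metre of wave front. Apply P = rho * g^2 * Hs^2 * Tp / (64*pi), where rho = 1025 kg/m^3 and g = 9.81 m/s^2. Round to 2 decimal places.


Apply wave power formula:
  g^2 = 9.81^2 = 96.2361
  Hs^2 = 3.1^2 = 9.61
  Numerator = rho * g^2 * Hs^2 * Tp = 1025 * 96.2361 * 9.61 * 10.1 = 9574291.4
  Denominator = 64 * pi = 201.0619
  P = 9574291.4 / 201.0619 = 47618.62 W/m

47618.62


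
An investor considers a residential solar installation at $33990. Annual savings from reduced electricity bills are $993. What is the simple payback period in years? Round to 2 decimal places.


Simple payback period = initial cost / annual savings
Payback = 33990 / 993
Payback = 34.23 years

34.23


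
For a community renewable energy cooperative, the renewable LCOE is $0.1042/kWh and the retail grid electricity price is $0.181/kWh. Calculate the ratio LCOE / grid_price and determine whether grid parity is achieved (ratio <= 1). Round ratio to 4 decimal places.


Compare LCOE to grid price:
  LCOE = $0.1042/kWh, Grid price = $0.181/kWh
  Ratio = LCOE / grid_price = 0.1042 / 0.181 = 0.5757
  Grid parity achieved (ratio <= 1)? yes

0.5757


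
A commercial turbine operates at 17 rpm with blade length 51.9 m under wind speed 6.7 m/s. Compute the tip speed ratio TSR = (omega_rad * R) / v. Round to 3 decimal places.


Convert rotational speed to rad/s:
  omega = 17 * 2 * pi / 60 = 1.7802 rad/s
Compute tip speed:
  v_tip = omega * R = 1.7802 * 51.9 = 92.394 m/s
Tip speed ratio:
  TSR = v_tip / v_wind = 92.394 / 6.7 = 13.790

13.790


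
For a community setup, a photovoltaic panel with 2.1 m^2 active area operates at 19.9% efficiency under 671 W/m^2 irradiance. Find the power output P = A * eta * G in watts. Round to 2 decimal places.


Use the solar power formula P = A * eta * G.
Given: A = 2.1 m^2, eta = 0.199, G = 671 W/m^2
P = 2.1 * 0.199 * 671
P = 280.41 W

280.41


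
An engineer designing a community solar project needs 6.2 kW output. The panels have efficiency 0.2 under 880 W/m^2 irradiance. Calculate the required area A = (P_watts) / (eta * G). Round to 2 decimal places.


Convert target power to watts: P = 6.2 * 1000 = 6200.0 W
Compute denominator: eta * G = 0.2 * 880 = 176.0
Required area A = P / (eta * G) = 6200.0 / 176.0
A = 35.23 m^2

35.23


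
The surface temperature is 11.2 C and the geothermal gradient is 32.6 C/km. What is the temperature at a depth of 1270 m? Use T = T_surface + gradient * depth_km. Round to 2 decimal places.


Convert depth to km: 1270 / 1000 = 1.27 km
Temperature increase = gradient * depth_km = 32.6 * 1.27 = 41.4 C
Temperature at depth = T_surface + delta_T = 11.2 + 41.4
T = 52.60 C

52.60


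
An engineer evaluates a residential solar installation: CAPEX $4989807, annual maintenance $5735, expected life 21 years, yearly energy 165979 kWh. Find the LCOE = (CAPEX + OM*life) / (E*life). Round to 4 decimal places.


Total cost = CAPEX + OM * lifetime = 4989807 + 5735 * 21 = 4989807 + 120435 = 5110242
Total generation = annual * lifetime = 165979 * 21 = 3485559 kWh
LCOE = 5110242 / 3485559
LCOE = 1.4661 $/kWh

1.4661


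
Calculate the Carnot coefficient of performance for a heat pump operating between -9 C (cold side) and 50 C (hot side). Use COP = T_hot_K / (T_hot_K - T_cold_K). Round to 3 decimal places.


Convert to Kelvin:
  T_hot = 50 + 273.15 = 323.15 K
  T_cold = -9 + 273.15 = 264.15 K
Apply Carnot COP formula:
  COP = T_hot_K / (T_hot_K - T_cold_K) = 323.15 / 59.0
  COP = 5.477

5.477


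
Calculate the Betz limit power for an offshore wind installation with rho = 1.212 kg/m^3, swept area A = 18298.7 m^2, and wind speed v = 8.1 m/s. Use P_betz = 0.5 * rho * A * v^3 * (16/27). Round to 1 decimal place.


The Betz coefficient Cp_max = 16/27 = 0.5926
v^3 = 8.1^3 = 531.441
P_betz = 0.5 * rho * A * v^3 * Cp_max
P_betz = 0.5 * 1.212 * 18298.7 * 531.441 * 0.5926
P_betz = 3492240.4 W

3492240.4


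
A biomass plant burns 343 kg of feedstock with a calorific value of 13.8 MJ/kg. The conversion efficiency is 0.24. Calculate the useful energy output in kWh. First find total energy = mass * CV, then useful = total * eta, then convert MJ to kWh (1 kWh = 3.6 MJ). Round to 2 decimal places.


Total energy = mass * CV = 343 * 13.8 = 4733.4 MJ
Useful energy = total * eta = 4733.4 * 0.24 = 1136.02 MJ
Convert to kWh: 1136.02 / 3.6
Useful energy = 315.56 kWh

315.56


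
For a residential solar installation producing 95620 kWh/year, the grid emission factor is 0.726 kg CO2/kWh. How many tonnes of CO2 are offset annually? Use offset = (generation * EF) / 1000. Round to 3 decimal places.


CO2 offset in kg = generation * emission_factor
CO2 offset = 95620 * 0.726 = 69420.12 kg
Convert to tonnes:
  CO2 offset = 69420.12 / 1000 = 69.420 tonnes

69.420


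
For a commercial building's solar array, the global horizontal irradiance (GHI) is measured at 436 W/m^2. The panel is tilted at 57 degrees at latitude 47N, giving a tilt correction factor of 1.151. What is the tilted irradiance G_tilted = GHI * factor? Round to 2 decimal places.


Identify the given values:
  GHI = 436 W/m^2, tilt correction factor = 1.151
Apply the formula G_tilted = GHI * factor:
  G_tilted = 436 * 1.151
  G_tilted = 501.84 W/m^2

501.84


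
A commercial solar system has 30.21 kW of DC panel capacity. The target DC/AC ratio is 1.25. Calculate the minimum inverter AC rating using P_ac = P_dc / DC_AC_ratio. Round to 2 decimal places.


The inverter AC capacity is determined by the DC/AC ratio.
Given: P_dc = 30.21 kW, DC/AC ratio = 1.25
P_ac = P_dc / ratio = 30.21 / 1.25
P_ac = 24.17 kW

24.17


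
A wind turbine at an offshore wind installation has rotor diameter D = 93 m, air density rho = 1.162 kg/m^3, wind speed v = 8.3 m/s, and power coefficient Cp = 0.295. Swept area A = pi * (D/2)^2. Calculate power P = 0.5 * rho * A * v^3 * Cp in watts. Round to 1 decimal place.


Step 1 -- Compute swept area:
  A = pi * (D/2)^2 = pi * (93/2)^2 = 6792.91 m^2
Step 2 -- Apply wind power equation:
  P = 0.5 * rho * A * v^3 * Cp
  v^3 = 8.3^3 = 571.787
  P = 0.5 * 1.162 * 6792.91 * 571.787 * 0.295
  P = 665714.8 W

665714.8


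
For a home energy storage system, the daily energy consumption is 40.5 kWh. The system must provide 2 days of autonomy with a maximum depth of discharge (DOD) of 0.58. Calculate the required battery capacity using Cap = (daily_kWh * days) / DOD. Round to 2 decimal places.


Total energy needed = daily * days = 40.5 * 2 = 81.0 kWh
Account for depth of discharge:
  Cap = total_energy / DOD = 81.0 / 0.58
  Cap = 139.66 kWh

139.66


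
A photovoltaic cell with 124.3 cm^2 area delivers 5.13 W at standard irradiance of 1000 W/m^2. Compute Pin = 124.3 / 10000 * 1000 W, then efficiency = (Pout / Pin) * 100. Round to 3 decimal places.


First compute the input power:
  Pin = area_cm2 / 10000 * G = 124.3 / 10000 * 1000 = 12.43 W
Then compute efficiency:
  Efficiency = (Pout / Pin) * 100 = (5.13 / 12.43) * 100
  Efficiency = 41.271%

41.271


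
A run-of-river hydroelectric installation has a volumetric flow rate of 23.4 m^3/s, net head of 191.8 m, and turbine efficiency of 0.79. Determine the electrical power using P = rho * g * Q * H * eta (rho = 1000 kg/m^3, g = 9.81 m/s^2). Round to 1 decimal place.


Apply the hydropower formula P = rho * g * Q * H * eta
rho * g = 1000 * 9.81 = 9810.0
P = 9810.0 * 23.4 * 191.8 * 0.79
P = 34782481.2 W

34782481.2


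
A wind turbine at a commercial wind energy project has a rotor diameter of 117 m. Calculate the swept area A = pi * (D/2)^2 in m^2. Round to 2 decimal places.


Compute the rotor radius:
  r = D / 2 = 117 / 2 = 58.5 m
Calculate swept area:
  A = pi * r^2 = pi * 58.5^2
  A = 10751.32 m^2

10751.32


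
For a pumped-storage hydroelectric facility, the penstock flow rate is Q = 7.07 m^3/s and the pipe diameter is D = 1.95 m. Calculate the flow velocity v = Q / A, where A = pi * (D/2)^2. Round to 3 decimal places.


Compute pipe cross-sectional area:
  A = pi * (D/2)^2 = pi * (1.95/2)^2 = 2.9865 m^2
Calculate velocity:
  v = Q / A = 7.07 / 2.9865
  v = 2.367 m/s

2.367


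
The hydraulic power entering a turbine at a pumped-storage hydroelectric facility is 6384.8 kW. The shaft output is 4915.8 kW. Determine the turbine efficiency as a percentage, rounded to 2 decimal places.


Turbine efficiency = (output power / input power) * 100
eta = (4915.8 / 6384.8) * 100
eta = 76.99%

76.99


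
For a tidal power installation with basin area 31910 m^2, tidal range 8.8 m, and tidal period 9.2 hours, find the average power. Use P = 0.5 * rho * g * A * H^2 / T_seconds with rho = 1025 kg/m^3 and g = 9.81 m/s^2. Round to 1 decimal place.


Convert period to seconds: T = 9.2 * 3600 = 33120.0 s
H^2 = 8.8^2 = 77.44
P = 0.5 * rho * g * A * H^2 / T
P = 0.5 * 1025 * 9.81 * 31910 * 77.44 / 33120.0
P = 375115.2 W

375115.2


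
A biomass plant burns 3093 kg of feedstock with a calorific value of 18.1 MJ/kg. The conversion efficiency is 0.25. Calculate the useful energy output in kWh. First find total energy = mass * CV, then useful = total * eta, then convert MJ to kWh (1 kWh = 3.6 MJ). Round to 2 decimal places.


Total energy = mass * CV = 3093 * 18.1 = 55983.3 MJ
Useful energy = total * eta = 55983.3 * 0.25 = 13995.83 MJ
Convert to kWh: 13995.83 / 3.6
Useful energy = 3887.73 kWh

3887.73


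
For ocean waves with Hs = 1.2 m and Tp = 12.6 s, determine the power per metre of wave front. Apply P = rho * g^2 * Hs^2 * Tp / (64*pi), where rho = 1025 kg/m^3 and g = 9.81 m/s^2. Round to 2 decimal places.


Apply wave power formula:
  g^2 = 9.81^2 = 96.2361
  Hs^2 = 1.2^2 = 1.44
  Numerator = rho * g^2 * Hs^2 * Tp = 1025 * 96.2361 * 1.44 * 12.6 = 1789760.49
  Denominator = 64 * pi = 201.0619
  P = 1789760.49 / 201.0619 = 8901.54 W/m

8901.54


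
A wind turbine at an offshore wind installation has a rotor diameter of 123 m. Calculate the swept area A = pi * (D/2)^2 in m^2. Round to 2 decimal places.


Compute the rotor radius:
  r = D / 2 = 123 / 2 = 61.5 m
Calculate swept area:
  A = pi * r^2 = pi * 61.5^2
  A = 11882.29 m^2

11882.29


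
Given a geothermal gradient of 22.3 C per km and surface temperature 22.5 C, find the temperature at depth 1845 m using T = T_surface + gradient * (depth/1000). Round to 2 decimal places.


Convert depth to km: 1845 / 1000 = 1.845 km
Temperature increase = gradient * depth_km = 22.3 * 1.845 = 41.14 C
Temperature at depth = T_surface + delta_T = 22.5 + 41.14
T = 63.64 C

63.64


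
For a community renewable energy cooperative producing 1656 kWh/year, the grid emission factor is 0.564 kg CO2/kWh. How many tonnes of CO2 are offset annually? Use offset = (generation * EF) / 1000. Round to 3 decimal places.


CO2 offset in kg = generation * emission_factor
CO2 offset = 1656 * 0.564 = 933.98 kg
Convert to tonnes:
  CO2 offset = 933.98 / 1000 = 0.934 tonnes

0.934


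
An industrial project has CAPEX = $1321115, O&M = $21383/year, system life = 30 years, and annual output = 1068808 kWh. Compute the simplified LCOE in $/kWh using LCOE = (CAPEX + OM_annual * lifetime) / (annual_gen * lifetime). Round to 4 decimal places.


Total cost = CAPEX + OM * lifetime = 1321115 + 21383 * 30 = 1321115 + 641490 = 1962605
Total generation = annual * lifetime = 1068808 * 30 = 32064240 kWh
LCOE = 1962605 / 32064240
LCOE = 0.0612 $/kWh

0.0612


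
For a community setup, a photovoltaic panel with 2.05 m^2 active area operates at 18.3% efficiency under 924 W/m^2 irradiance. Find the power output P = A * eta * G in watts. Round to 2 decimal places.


Use the solar power formula P = A * eta * G.
Given: A = 2.05 m^2, eta = 0.183, G = 924 W/m^2
P = 2.05 * 0.183 * 924
P = 346.64 W

346.64


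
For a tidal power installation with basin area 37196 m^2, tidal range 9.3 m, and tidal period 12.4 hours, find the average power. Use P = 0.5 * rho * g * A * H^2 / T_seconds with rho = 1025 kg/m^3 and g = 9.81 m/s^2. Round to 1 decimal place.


Convert period to seconds: T = 12.4 * 3600 = 44640.0 s
H^2 = 9.3^2 = 86.49
P = 0.5 * rho * g * A * H^2 / T
P = 0.5 * 1025 * 9.81 * 37196 * 86.49 / 44640.0
P = 362327.1 W

362327.1


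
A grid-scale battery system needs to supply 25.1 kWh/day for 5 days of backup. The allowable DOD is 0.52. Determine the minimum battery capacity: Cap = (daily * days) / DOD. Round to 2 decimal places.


Total energy needed = daily * days = 25.1 * 5 = 125.5 kWh
Account for depth of discharge:
  Cap = total_energy / DOD = 125.5 / 0.52
  Cap = 241.35 kWh

241.35


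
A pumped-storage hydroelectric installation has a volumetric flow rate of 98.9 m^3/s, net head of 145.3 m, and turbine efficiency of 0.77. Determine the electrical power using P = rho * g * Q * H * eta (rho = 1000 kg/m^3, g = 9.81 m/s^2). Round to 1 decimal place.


Apply the hydropower formula P = rho * g * Q * H * eta
rho * g = 1000 * 9.81 = 9810.0
P = 9810.0 * 98.9 * 145.3 * 0.77
P = 108547953.1 W

108547953.1


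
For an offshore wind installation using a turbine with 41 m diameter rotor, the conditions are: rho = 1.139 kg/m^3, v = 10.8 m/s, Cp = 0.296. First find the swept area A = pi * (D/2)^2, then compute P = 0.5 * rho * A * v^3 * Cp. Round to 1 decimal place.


Step 1 -- Compute swept area:
  A = pi * (D/2)^2 = pi * (41/2)^2 = 1320.25 m^2
Step 2 -- Apply wind power equation:
  P = 0.5 * rho * A * v^3 * Cp
  v^3 = 10.8^3 = 1259.712
  P = 0.5 * 1.139 * 1320.25 * 1259.712 * 0.296
  P = 280358.9 W

280358.9


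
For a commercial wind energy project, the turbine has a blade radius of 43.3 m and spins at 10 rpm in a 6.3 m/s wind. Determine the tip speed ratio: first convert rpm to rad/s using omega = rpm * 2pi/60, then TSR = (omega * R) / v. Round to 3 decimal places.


Convert rotational speed to rad/s:
  omega = 10 * 2 * pi / 60 = 1.0472 rad/s
Compute tip speed:
  v_tip = omega * R = 1.0472 * 43.3 = 45.344 m/s
Tip speed ratio:
  TSR = v_tip / v_wind = 45.344 / 6.3 = 7.197

7.197


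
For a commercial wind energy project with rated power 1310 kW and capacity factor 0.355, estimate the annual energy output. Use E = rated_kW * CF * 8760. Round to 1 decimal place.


Annual energy = rated_kW * capacity_factor * hours_per_year
Given: P_rated = 1310 kW, CF = 0.355, hours = 8760
E = 1310 * 0.355 * 8760
E = 4073838.0 kWh

4073838.0


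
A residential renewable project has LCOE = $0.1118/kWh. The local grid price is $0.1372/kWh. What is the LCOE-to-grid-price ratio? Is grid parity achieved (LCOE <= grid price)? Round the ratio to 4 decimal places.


Compare LCOE to grid price:
  LCOE = $0.1118/kWh, Grid price = $0.1372/kWh
  Ratio = LCOE / grid_price = 0.1118 / 0.1372 = 0.8149
  Grid parity achieved (ratio <= 1)? yes

0.8149


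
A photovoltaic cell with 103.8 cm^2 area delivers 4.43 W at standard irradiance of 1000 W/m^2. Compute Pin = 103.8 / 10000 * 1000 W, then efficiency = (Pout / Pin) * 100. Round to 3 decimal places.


First compute the input power:
  Pin = area_cm2 / 10000 * G = 103.8 / 10000 * 1000 = 10.38 W
Then compute efficiency:
  Efficiency = (Pout / Pin) * 100 = (4.43 / 10.38) * 100
  Efficiency = 42.678%

42.678


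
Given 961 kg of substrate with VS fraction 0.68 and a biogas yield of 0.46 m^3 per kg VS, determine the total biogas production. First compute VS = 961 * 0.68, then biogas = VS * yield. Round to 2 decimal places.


Compute volatile solids:
  VS = mass * VS_fraction = 961 * 0.68 = 653.48 kg
Calculate biogas volume:
  Biogas = VS * specific_yield = 653.48 * 0.46
  Biogas = 300.60 m^3

300.60


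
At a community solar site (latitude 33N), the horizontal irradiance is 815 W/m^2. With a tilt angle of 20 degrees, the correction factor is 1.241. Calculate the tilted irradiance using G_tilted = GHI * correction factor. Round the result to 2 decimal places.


Identify the given values:
  GHI = 815 W/m^2, tilt correction factor = 1.241
Apply the formula G_tilted = GHI * factor:
  G_tilted = 815 * 1.241
  G_tilted = 1011.42 W/m^2

1011.42


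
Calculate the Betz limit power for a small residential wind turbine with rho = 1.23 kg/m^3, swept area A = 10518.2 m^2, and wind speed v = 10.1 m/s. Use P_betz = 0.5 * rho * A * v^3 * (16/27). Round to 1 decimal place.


The Betz coefficient Cp_max = 16/27 = 0.5926
v^3 = 10.1^3 = 1030.301
P_betz = 0.5 * rho * A * v^3 * Cp_max
P_betz = 0.5 * 1.23 * 10518.2 * 1030.301 * 0.5926
P_betz = 3949452.4 W

3949452.4


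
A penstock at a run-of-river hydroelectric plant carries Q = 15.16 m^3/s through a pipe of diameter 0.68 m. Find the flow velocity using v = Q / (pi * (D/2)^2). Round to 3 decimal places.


Compute pipe cross-sectional area:
  A = pi * (D/2)^2 = pi * (0.68/2)^2 = 0.3632 m^2
Calculate velocity:
  v = Q / A = 15.16 / 0.3632
  v = 41.744 m/s

41.744


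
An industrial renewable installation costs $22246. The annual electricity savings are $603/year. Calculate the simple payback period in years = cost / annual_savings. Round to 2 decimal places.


Simple payback period = initial cost / annual savings
Payback = 22246 / 603
Payback = 36.89 years

36.89


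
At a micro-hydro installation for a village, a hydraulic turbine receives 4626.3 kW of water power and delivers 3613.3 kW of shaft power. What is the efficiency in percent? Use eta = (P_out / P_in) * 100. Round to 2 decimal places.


Turbine efficiency = (output power / input power) * 100
eta = (3613.3 / 4626.3) * 100
eta = 78.10%

78.10


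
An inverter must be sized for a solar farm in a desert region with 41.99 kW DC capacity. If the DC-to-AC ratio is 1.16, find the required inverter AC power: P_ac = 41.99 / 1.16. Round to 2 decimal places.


The inverter AC capacity is determined by the DC/AC ratio.
Given: P_dc = 41.99 kW, DC/AC ratio = 1.16
P_ac = P_dc / ratio = 41.99 / 1.16
P_ac = 36.20 kW

36.20


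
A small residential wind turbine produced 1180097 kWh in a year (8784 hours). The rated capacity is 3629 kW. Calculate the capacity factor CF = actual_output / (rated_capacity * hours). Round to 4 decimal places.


Capacity factor = actual output / maximum possible output
Maximum possible = rated * hours = 3629 * 8784 = 31877136 kWh
CF = 1180097 / 31877136
CF = 0.0370

0.0370


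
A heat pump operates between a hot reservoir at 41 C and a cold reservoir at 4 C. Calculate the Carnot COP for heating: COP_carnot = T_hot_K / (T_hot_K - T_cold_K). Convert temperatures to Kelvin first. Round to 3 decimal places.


Convert to Kelvin:
  T_hot = 41 + 273.15 = 314.15 K
  T_cold = 4 + 273.15 = 277.15 K
Apply Carnot COP formula:
  COP = T_hot_K / (T_hot_K - T_cold_K) = 314.15 / 37.0
  COP = 8.491

8.491


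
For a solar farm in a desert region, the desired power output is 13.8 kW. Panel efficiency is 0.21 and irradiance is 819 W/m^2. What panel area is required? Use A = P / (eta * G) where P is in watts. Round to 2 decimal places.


Convert target power to watts: P = 13.8 * 1000 = 13800.0 W
Compute denominator: eta * G = 0.21 * 819 = 171.99
Required area A = P / (eta * G) = 13800.0 / 171.99
A = 80.24 m^2

80.24


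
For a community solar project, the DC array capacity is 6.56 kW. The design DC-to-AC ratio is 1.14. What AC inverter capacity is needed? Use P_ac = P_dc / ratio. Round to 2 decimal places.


The inverter AC capacity is determined by the DC/AC ratio.
Given: P_dc = 6.56 kW, DC/AC ratio = 1.14
P_ac = P_dc / ratio = 6.56 / 1.14
P_ac = 5.75 kW

5.75


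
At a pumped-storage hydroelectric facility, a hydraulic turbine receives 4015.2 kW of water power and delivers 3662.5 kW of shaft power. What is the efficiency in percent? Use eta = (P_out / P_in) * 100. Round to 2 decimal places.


Turbine efficiency = (output power / input power) * 100
eta = (3662.5 / 4015.2) * 100
eta = 91.22%

91.22


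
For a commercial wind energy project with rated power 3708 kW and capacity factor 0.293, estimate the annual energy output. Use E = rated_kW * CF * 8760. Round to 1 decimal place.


Annual energy = rated_kW * capacity_factor * hours_per_year
Given: P_rated = 3708 kW, CF = 0.293, hours = 8760
E = 3708 * 0.293 * 8760
E = 9517249.4 kWh

9517249.4


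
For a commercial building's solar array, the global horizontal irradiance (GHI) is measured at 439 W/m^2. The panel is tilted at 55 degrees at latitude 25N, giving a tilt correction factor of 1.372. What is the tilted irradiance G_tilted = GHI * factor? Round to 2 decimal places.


Identify the given values:
  GHI = 439 W/m^2, tilt correction factor = 1.372
Apply the formula G_tilted = GHI * factor:
  G_tilted = 439 * 1.372
  G_tilted = 602.31 W/m^2

602.31


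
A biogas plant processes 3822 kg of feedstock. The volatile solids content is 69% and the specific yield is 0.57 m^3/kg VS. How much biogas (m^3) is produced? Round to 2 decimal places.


Compute volatile solids:
  VS = mass * VS_fraction = 3822 * 0.69 = 2637.18 kg
Calculate biogas volume:
  Biogas = VS * specific_yield = 2637.18 * 0.57
  Biogas = 1503.19 m^3

1503.19


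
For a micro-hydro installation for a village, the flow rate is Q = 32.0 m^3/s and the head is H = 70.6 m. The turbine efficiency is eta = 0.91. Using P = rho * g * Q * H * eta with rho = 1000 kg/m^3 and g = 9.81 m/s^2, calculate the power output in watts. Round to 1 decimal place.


Apply the hydropower formula P = rho * g * Q * H * eta
rho * g = 1000 * 9.81 = 9810.0
P = 9810.0 * 32.0 * 70.6 * 0.91
P = 20168104.3 W

20168104.3


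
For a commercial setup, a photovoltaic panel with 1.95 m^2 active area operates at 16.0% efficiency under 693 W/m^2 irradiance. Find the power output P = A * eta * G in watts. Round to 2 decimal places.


Use the solar power formula P = A * eta * G.
Given: A = 1.95 m^2, eta = 0.16, G = 693 W/m^2
P = 1.95 * 0.16 * 693
P = 216.22 W

216.22


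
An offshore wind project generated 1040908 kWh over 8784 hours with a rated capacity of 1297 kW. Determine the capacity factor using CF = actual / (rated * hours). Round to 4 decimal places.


Capacity factor = actual output / maximum possible output
Maximum possible = rated * hours = 1297 * 8784 = 11392848 kWh
CF = 1040908 / 11392848
CF = 0.0914

0.0914


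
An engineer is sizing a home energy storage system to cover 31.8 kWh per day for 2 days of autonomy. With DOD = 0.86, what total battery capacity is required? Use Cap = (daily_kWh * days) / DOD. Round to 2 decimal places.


Total energy needed = daily * days = 31.8 * 2 = 63.6 kWh
Account for depth of discharge:
  Cap = total_energy / DOD = 63.6 / 0.86
  Cap = 73.95 kWh

73.95


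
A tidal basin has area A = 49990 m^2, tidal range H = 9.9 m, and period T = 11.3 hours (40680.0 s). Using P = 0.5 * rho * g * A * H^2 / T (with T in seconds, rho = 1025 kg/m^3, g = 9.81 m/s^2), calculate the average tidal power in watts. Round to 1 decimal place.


Convert period to seconds: T = 11.3 * 3600 = 40680.0 s
H^2 = 9.9^2 = 98.01
P = 0.5 * rho * g * A * H^2 / T
P = 0.5 * 1025 * 9.81 * 49990 * 98.01 / 40680.0
P = 605529.7 W

605529.7


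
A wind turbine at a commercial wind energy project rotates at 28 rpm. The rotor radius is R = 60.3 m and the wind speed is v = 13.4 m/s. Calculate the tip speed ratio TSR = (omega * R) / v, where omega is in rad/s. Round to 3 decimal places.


Convert rotational speed to rad/s:
  omega = 28 * 2 * pi / 60 = 2.9322 rad/s
Compute tip speed:
  v_tip = omega * R = 2.9322 * 60.3 = 176.809 m/s
Tip speed ratio:
  TSR = v_tip / v_wind = 176.809 / 13.4 = 13.195

13.195


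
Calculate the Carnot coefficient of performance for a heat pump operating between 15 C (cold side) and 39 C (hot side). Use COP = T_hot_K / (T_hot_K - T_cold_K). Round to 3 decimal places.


Convert to Kelvin:
  T_hot = 39 + 273.15 = 312.15 K
  T_cold = 15 + 273.15 = 288.15 K
Apply Carnot COP formula:
  COP = T_hot_K / (T_hot_K - T_cold_K) = 312.15 / 24.0
  COP = 13.006

13.006


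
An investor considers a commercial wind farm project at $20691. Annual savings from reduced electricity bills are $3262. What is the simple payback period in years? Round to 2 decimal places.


Simple payback period = initial cost / annual savings
Payback = 20691 / 3262
Payback = 6.34 years

6.34


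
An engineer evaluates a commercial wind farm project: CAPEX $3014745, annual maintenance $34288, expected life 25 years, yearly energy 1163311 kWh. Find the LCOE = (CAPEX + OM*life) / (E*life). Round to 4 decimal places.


Total cost = CAPEX + OM * lifetime = 3014745 + 34288 * 25 = 3014745 + 857200 = 3871945
Total generation = annual * lifetime = 1163311 * 25 = 29082775 kWh
LCOE = 3871945 / 29082775
LCOE = 0.1331 $/kWh

0.1331
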